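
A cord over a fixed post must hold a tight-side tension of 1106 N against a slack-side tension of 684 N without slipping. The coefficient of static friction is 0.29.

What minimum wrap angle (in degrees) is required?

T₂/T₁ = e^{μβ} → β = ln(T₂/T₁)/μ.
β = ln(1106/684)/0.29 = 0.4805/0.29 = 1.657 rad.
In degrees: β = 1.657 × 180/π = 94.9°.

β_min ≈ 94.9°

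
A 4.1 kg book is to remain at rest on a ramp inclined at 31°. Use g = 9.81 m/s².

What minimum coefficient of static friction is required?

μ_s,min ≈ 0.601

At the slip threshold m g sin θ = μ_s m g cos θ, so μ_s,min = tan θ.
μ_s,min = tan 31° = 0.601.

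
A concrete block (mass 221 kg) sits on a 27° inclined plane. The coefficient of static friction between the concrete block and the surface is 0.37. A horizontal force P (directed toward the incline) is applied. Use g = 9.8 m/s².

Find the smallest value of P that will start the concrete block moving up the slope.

At impending motion up the slope, friction acts down-slope at its limit: f = μ_s N.
Perpendicular to the incline: N = m g cos θ + P sin θ.
Along the incline: P cos θ = m g sin θ + μ_s N = m g sin θ + μ_s (m g cos θ + P sin θ).
Solving, P (cos θ − μ_s sin θ) = m g (sin θ + μ_s cos θ), so P = 221×9.8×(sin 27° + 0.37 cos 27°)/(cos 27° − 0.37 sin 27°) = 2170×0.7837/0.723 = 2350 N.

P ≈ 2350 N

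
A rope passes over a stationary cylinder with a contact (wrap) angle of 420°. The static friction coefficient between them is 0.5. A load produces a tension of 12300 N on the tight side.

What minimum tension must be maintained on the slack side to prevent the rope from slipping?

Capstan equation at impending slip: T_tight/T_slack = e^{μβ}.
β = 420° = 7.33 rad; e^{μβ} = e^{0.5×7.33} = 39.06.
T_slack = T_tight / e^{μβ} = 12300 / 39.06 = 315 N.

T_min ≈ 315 N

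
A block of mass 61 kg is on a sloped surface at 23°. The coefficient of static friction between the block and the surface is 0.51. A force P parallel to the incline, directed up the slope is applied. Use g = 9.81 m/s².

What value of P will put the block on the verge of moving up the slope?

P ≈ 515 N

At impending motion up the slope, friction acts down-slope at its limit: f = μ_s N.
P is parallel to the surface, so N = m g cos θ = 551 N.
Along the incline: P = m g sin θ + μ_s N = 234 + 0.51×551 = 515 N.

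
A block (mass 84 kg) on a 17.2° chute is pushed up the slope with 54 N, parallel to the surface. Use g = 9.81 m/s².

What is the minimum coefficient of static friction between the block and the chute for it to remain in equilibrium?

μ_s,min ≈ 0.241

N = m g cos θ = 787.2 N.
Friction must make up the shortfall along the incline: f = m g sin θ − P = 243.7 − 54 = 189.7 N.
At the threshold f = μ_s N, so μ_s,min = 189.7/787.2 = 0.241.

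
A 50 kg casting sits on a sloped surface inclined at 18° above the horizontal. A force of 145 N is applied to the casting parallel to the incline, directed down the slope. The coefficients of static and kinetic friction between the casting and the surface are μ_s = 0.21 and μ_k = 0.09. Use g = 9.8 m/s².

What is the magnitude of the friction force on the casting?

f ≈ 41.9 N (up the incline)

The normal reaction is N = m g cos θ = 466 N.
The friction needed for equilibrium is m g sin θ + P = 151.4 + 145 = 296.4 N, measured positive up-slope.
The static-friction ceiling is μ_s N = 0.21 × 466 = 97.86 N.
Since |296.4| > 97.86 N, static friction cannot hold it; the casting slides down the incline and kinetic friction applies: f = μ_k N = 0.09 × 466 = 41.9 N.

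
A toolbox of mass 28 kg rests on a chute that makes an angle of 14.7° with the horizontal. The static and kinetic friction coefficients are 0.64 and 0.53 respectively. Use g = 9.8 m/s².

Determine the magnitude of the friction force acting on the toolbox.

Normal force: N = m g cos θ = 28 × 9.8 × cos 14.7° = 265.4 N.
For equilibrium along the incline, friction must balance the weight component: f = m g sin θ = 69.63 N up the slope.
The static-friction ceiling is μ_s N = 0.64 × 265.4 = 169.9 N.
Since |69.63| ≤ 169.9 N, no slip — friction simply equals what equilibrium demands.

f ≈ 69.6 N (up the incline)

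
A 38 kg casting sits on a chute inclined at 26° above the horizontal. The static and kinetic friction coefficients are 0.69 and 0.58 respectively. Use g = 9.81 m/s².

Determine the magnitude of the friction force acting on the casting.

f ≈ 163 N (up the incline)

The normal reaction is N = m g cos θ = 335.1 N.
Along the slope the weight component is m g sin θ = 163.4 N; friction must supply exactly this, acting up-slope.
The static-friction ceiling is μ_s N = 0.69 × 335.1 = 231.2 N.
Since |163.4| ≤ 231.2 N, static friction is sufficient; f equals the required value, not μ_s N.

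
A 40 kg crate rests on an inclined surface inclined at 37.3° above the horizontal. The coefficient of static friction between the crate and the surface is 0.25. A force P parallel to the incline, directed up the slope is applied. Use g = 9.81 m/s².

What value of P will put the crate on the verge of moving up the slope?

At impending motion up the slope, friction acts down-slope at its limit: f = μ_s N.
P is parallel to the surface, so N = m g cos θ = 312 N.
Along the incline: P = m g sin θ + μ_s N = 238 + 0.25×312 = 316 N.

P ≈ 316 N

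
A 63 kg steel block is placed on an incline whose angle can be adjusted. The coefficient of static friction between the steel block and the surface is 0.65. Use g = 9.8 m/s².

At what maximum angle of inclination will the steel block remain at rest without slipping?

At the slip threshold, m g sin θ = μ_s · m g cos θ, so tan θ = μ_s.
θ_max = arctan(0.65) = 33°.

θ_max ≈ 33°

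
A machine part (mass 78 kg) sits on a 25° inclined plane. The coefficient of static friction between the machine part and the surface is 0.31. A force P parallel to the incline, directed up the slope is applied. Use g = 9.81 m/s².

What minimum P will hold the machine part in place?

The machine part tends to slide down (tan θ > μ_s), so at the point of impending slip friction acts up-slope at its limit: f = μ_s N.
P is parallel to the surface, so N = m g cos θ = 693 N.
Along the incline: P + μ_s N = m g sin θ, so P = 323 − 0.31×693 = 108 N.

P_min ≈ 108 N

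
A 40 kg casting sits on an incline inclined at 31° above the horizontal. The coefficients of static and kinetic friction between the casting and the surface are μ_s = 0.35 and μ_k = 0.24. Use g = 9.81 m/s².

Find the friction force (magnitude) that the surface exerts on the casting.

f ≈ 80.7 N (up the incline)

Perpendicular to the surface, N = m g cos θ = 40·9.81·cos 31° = 336.4 N.
Along the slope the weight component is m g sin θ = 202.1 N; friction must supply exactly this, acting up-slope.
The static-friction ceiling is μ_s N = 0.35 × 336.4 = 117.7 N.
|202.1| exceeds 117.7 N, so the casting slips down-slope; friction is kinetic, f = μ_k N = 0.24×336.4 = 80.7 N.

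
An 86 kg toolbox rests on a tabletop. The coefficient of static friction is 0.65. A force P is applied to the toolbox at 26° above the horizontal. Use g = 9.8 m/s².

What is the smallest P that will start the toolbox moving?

N = m g − P sin α (the pull lifts the toolbox).
At impending slip, P cos α = μ_s N = μ_s (m g − P sin α).
Solving: P (cos α + μ_s sin α) = μ_s m g → P = 0.65×843/(cos 26° + 0.65 sin 26°) = 548/1.184 = 463 N.

P ≈ 463 N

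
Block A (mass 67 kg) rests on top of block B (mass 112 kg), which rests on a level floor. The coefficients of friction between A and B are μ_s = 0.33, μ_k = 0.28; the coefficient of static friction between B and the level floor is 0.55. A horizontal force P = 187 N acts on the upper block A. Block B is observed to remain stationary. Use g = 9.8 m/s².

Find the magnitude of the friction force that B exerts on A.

Between the blocks, N₁ = m_A g = 656.6 N.
So the A–B interface can sustain at most μ_s N₁ = 216.7 N of static friction.
Since P = 187 N ≤ 216.7 N, A does not slip on B; friction on A equals P = 187 N.
B experiences an equal 187 N forward from A (third law). B is in equilibrium, so the floor supplies f₂ = 187 N of static friction (limit μ_s(m_A+m_B)g = 964.8 N, not exceeded).

f ≈ 187 N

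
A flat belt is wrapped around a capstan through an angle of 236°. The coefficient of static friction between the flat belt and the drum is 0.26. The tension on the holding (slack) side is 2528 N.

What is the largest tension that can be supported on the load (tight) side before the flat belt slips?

At impending slip the capstan equation gives T₂/T₁ = e^{μβ} with β in radians.
β = 236° × π/180 = 4.119 rad.
e^{μβ} = e^{0.26×4.119} = 2.918.
T₂ = T₁ · e^{μβ} = 2528 × 2.918 = 7380 N.

T_max ≈ 7380 N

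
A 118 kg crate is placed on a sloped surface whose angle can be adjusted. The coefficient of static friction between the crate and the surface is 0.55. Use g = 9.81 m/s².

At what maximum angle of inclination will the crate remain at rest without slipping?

At the slip threshold, m g sin θ = μ_s · m g cos θ, so tan θ = μ_s.
θ_max = arctan(0.55) = 28.8°.

θ_max ≈ 28.8°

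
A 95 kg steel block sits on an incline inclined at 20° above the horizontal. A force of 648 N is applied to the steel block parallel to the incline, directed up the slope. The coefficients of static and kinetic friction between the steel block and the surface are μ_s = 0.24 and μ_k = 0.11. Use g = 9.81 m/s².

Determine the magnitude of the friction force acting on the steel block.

Normal force: N = m g cos θ = 95 × 9.81 × cos 20° = 875.7 N.
Parallel to the incline, ΣF = 0 gives f = m g sin θ − P = 318.7 − 648 = -329.3 N (up-slope positive).
Maximum static friction available: μ_s N = 0.24 × 875.7 = 210.2 N.
Since |-329.3| > 210.2 N, static friction cannot hold it; the steel block slides up the incline and kinetic friction applies: f = μ_k N = 0.11 × 875.7 = 96.3 N.

f ≈ 96.3 N (down the incline)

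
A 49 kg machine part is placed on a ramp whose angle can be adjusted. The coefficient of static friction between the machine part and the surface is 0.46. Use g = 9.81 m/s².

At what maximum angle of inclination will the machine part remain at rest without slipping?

θ_max ≈ 24.7°

At the slip threshold, m g sin θ = μ_s · m g cos θ, so tan θ = μ_s.
θ_max = arctan(0.46) = 24.7°.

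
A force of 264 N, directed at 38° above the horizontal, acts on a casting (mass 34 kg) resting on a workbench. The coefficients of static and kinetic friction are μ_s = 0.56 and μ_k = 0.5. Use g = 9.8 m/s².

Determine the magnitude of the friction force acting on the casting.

Vertical equilibrium gives N = m g − P sin α = 170.7 N.
The horizontal driving force is P cos α = 208 N, so equilibrium needs friction f = 208 N.
μ_s N = 0.56 × 170.7 = 95.57 N.
The required friction exceeds μ_s N, so the casting moves and f = μ_k N = 85.3 N.

f ≈ 85.3 N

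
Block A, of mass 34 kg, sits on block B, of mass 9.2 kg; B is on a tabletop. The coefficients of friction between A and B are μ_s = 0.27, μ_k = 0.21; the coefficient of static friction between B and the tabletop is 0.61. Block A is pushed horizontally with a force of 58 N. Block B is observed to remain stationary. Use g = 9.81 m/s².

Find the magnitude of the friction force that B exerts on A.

f ≈ 58 N

Normal force at the A–B interface: N₁ = m_A g = 333.5 N.
Maximum static friction on A from B: μ_s N₁ = 0.27×333.5 = 90.06 N.
Since P = 58 N ≤ 90.06 N, A does not slip on B; friction on A equals P = 58 N.
By Newton's third law B feels 58 N forward from A. With B stationary, the floor's static friction on B balances it: f₂ = 58 N (well within μ_s(m_A+m_B)g = 258.5 N).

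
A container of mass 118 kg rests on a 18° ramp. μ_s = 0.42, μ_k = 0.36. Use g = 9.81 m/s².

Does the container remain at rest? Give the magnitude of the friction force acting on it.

N = m g cos θ = 1100 N.
Down-slope weight component: m g sin θ = 358 N.
μ_s N = 462 N.
358 ≤ 462 N, so it stays put; friction = 358 N.

f ≈ 358 N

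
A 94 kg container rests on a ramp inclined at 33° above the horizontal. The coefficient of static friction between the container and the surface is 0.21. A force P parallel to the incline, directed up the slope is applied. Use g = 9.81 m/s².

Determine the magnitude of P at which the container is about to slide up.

At impending motion up the slope, friction acts down-slope at its limit: f = μ_s N.
P is parallel to the surface, so N = m g cos θ = 773 N.
Along the incline: P = m g sin θ + μ_s N = 502 + 0.21×773 = 665 N.

P ≈ 665 N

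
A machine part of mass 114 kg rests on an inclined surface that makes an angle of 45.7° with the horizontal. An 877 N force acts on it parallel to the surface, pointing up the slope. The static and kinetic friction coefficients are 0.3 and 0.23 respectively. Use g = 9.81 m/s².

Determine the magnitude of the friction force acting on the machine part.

Normal force: N = m g cos θ = 114 × 9.81 × cos 45.7° = 781.1 N.
The friction needed for equilibrium is m g sin θ − P = 800.4 − 877 = -76.61 N, measured positive up-slope.
Maximum static friction available: μ_s N = 0.3 × 781.1 = 234.3 N.
Since |-76.61| ≤ 234.3 N, the machine part remains in static equilibrium and friction takes exactly the required value.

f ≈ 76.6 N (down the incline)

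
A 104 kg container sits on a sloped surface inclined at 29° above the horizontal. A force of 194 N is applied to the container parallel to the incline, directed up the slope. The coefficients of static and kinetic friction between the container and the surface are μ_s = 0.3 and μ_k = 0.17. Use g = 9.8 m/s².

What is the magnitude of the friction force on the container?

f ≈ 152 N (up the incline)

Perpendicular to the surface, N = m g cos θ = 104·9.8·cos 29° = 891.4 N.
The friction needed for equilibrium is m g sin θ − P = 494.1 − 194 = 300.1 N, measured positive up-slope.
Maximum static friction available: μ_s N = 0.3 × 891.4 = 267.4 N.
|300.1| exceeds 267.4 N, so the container slips down-slope; friction is kinetic, f = μ_k N = 0.17×891.4 = 152 N.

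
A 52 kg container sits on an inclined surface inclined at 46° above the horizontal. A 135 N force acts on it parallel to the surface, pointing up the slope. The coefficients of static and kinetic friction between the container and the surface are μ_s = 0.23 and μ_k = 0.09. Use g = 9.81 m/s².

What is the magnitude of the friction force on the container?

The normal reaction is N = m g cos θ = 354.4 N.
The friction needed for equilibrium is m g sin θ − P = 366.9 − 135 = 231.9 N, measured positive up-slope.
Maximum static friction available: μ_s N = 0.23 × 354.4 = 81.5 N.
Since |231.9| > 81.5 N, static friction cannot hold it; the container slides down the incline and kinetic friction applies: f = μ_k N = 0.09 × 354.4 = 31.9 N.

f ≈ 31.9 N (up the incline)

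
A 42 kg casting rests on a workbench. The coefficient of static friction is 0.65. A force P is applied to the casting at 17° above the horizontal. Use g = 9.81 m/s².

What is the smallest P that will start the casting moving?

N = m g − P sin α (the pull lifts the casting).
At impending slip, P cos α = μ_s N = μ_s (m g − P sin α).
Solving: P (cos α + μ_s sin α) = μ_s m g → P = 0.65×412/(cos 17° + 0.65 sin 17°) = 268/1.146 = 234 N.

P ≈ 234 N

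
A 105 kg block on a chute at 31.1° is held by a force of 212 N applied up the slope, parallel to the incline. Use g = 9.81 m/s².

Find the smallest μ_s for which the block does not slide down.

N = m g cos θ = 882 N.
Friction must make up the shortfall along the incline: f = m g sin θ − P = 532.1 − 212 = 320.1 N.
At the threshold f = μ_s N, so μ_s,min = 320.1/882 = 0.363.

μ_s,min ≈ 0.363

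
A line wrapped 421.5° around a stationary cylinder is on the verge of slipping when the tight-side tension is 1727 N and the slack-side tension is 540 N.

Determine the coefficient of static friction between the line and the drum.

μ ≈ 0.158

T₂/T₁ = e^{μβ} → μ = ln(T₂/T₁)/β.
β = 421.5° = 7.357 rad.
μ = ln(1727/540)/7.357 = ln(3.198)/7.357 = 0.158.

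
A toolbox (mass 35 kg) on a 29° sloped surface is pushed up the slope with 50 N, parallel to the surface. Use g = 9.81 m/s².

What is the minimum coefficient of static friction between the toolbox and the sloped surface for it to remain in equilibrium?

N = m g cos θ = 300.3 N.
Friction must make up the shortfall along the incline: f = m g sin θ − P = 166.5 − 50 = 116.5 N.
At the threshold f = μ_s N, so μ_s,min = 116.5/300.3 = 0.388.

μ_s,min ≈ 0.388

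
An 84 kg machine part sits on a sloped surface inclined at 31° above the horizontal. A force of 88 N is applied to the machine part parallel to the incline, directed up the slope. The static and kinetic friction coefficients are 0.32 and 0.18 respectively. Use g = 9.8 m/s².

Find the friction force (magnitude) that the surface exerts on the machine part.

Perpendicular to the surface, N = m g cos θ = 84·9.8·cos 31° = 705.6 N.
Parallel to the incline, ΣF = 0 gives f = m g sin θ − P = 424 − 88 = 336 N (up-slope positive).
The static-friction ceiling is μ_s N = 0.32 × 705.6 = 225.8 N.
|336| exceeds 225.8 N, so the machine part slips down-slope; friction is kinetic, f = μ_k N = 0.18×705.6 = 127 N.

f ≈ 127 N (up the incline)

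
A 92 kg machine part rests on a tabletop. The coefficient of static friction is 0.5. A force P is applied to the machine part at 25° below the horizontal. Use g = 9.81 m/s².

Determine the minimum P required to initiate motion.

P ≈ 649 N

N = m g + P sin α (the push presses the machine part into the tabletop).
At impending slip, P cos α = μ_s N = μ_s (m g + P sin α).
Solving: P (cos α − μ_s sin α) = μ_s m g → P = 0.5×903/(cos 25° − 0.5 sin 25°) = 451/0.695 = 649 N.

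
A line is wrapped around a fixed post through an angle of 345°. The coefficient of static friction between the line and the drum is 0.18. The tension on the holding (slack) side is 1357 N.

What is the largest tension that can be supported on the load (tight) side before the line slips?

At impending slip the capstan equation gives T₂/T₁ = e^{μβ} with β in radians.
β = 345° × π/180 = 6.021 rad.
e^{μβ} = e^{0.18×6.021} = 2.956.
T₂ = T₁ · e^{μβ} = 1357 × 2.956 = 4010 N.

T_max ≈ 4010 N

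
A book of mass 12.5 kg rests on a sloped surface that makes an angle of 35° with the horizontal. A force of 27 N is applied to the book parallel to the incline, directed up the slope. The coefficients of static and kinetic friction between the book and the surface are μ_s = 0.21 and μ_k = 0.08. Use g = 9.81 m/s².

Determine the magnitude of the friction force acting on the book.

f ≈ 8.04 N (up the incline)

Perpendicular to the surface, N = m g cos θ = 12.5·9.81·cos 35° = 100.4 N.
The friction needed for equilibrium is m g sin θ − P = 70.33 − 27 = 43.33 N, measured positive up-slope.
Maximum static friction available: μ_s N = 0.21 × 100.4 = 21.09 N.
|43.33| exceeds 21.09 N, so the book slips down-slope; friction is kinetic, f = μ_k N = 0.08×100.4 = 8.04 N.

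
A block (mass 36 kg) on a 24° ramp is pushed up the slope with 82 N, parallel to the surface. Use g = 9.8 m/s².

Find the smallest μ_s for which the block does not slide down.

N = m g cos θ = 322.3 N.
Friction must make up the shortfall along the incline: f = m g sin θ − P = 143.5 − 82 = 61.5 N.
At the threshold f = μ_s N, so μ_s,min = 61.5/322.3 = 0.191.

μ_s,min ≈ 0.191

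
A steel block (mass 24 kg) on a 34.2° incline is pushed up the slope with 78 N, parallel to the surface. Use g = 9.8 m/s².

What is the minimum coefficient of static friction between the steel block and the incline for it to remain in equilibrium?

μ_s,min ≈ 0.279

N = m g cos θ = 194.5 N.
Friction must make up the shortfall along the incline: f = m g sin θ − P = 132.2 − 78 = 54.2 N.
At the threshold f = μ_s N, so μ_s,min = 54.2/194.5 = 0.279.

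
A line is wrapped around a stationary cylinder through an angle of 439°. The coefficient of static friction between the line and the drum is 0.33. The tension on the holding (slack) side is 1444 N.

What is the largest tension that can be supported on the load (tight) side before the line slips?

T_max ≈ 18100 N

At impending slip the capstan equation gives T₂/T₁ = e^{μβ} with β in radians.
β = 439° × π/180 = 7.662 rad.
e^{μβ} = e^{0.33×7.662} = 12.53.
T₂ = T₁ · e^{μβ} = 1444 × 12.53 = 18100 N.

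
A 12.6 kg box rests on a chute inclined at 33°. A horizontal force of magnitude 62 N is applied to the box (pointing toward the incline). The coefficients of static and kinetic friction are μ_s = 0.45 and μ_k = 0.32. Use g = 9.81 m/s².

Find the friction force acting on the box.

f ≈ 15.3 N (up the incline)

The horizontal push has a component P sin θ into the surface, so N = m g cos θ + P sin θ = 103.7 + 33.77 = 137.4 N.
Along the incline, the net driving force (taking up-slope positive) is P cos θ − m g sin θ = 52 − 67.32 = -15.32 N, so equilibrium requires friction f = 15.32 N (up-slope).
The limit of static friction is μ_s N = 61.84 N.
|f_req| = 15.32 ≤ 61.84 N → the box is in equilibrium; friction equals the required value.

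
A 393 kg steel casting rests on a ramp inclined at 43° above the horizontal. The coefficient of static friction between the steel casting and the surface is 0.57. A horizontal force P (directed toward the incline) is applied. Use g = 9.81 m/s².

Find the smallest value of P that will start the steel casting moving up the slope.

At impending motion up the slope, friction acts down-slope at its limit: f = μ_s N.
Perpendicular to the incline: N = m g cos θ + P sin θ.
Along the incline: P cos θ = m g sin θ + μ_s N = m g sin θ + μ_s (m g cos θ + P sin θ).
Solving, P (cos θ − μ_s sin θ) = m g (sin θ + μ_s cos θ), so P = 393×9.81×(sin 43° + 0.57 cos 43°)/(cos 43° − 0.57 sin 43°) = 3860×1.099/0.3426 = 12400 N.

P ≈ 12400 N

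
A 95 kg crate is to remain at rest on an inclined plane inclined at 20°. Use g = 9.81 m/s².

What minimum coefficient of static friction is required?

μ_s,min ≈ 0.364

At the slip threshold m g sin θ = μ_s m g cos θ, so μ_s,min = tan θ.
μ_s,min = tan 20° = 0.364.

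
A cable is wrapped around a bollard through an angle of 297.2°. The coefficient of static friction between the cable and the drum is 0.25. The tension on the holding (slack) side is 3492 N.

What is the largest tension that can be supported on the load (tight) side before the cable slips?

At impending slip the capstan equation gives T₂/T₁ = e^{μβ} with β in radians.
β = 297.2° × π/180 = 5.187 rad.
e^{μβ} = e^{0.25×5.187} = 3.657.
T₂ = T₁ · e^{μβ} = 3492 × 3.657 = 12800 N.

T_max ≈ 12800 N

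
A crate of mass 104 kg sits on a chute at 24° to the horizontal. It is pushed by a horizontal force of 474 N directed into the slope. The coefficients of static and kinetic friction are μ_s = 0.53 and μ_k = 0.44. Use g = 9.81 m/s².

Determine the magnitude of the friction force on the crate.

The horizontal push has a component P sin θ into the surface, so N = m g cos θ + P sin θ = 932 + 192.8 = 1125 N.
Parallel to the incline: P cos θ − m g sin θ = 433 − 415 = 18.05 N; the friction needed to balance this is 18.05 N acting down the slope.
Maximum static friction: μ_s N = 0.53 × 1125 = 596.2 N.
|f_req| = 18.05 ≤ 596.2 N → the crate is in equilibrium; friction equals the required value.

f ≈ 18.1 N (down the incline)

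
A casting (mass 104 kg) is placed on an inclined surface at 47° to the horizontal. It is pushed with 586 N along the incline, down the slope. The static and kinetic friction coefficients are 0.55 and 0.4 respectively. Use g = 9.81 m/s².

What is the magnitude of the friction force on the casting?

Normal force: N = m g cos θ = 104 × 9.81 × cos 47° = 695.8 N.
For equilibrium along the incline the friction force must supply f = m g sin θ + P = 746.2 + 586 = 1332 N (positive meaning up-slope).
Maximum static friction available: μ_s N = 0.55 × 695.8 = 382.7 N.
Since |1332| > 382.7 N, static friction cannot hold it; the casting slides down the incline and kinetic friction applies: f = μ_k N = 0.4 × 695.8 = 278 N.

f ≈ 278 N (up the incline)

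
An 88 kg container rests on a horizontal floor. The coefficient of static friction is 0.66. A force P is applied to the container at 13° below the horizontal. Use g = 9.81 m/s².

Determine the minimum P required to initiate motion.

N = m g + P sin α (the push presses the container into the horizontal floor).
At impending slip, P cos α = μ_s N = μ_s (m g + P sin α).
Solving: P (cos α − μ_s sin α) = μ_s m g → P = 0.66×863/(cos 13° − 0.66 sin 13°) = 570/0.8259 = 690 N.

P ≈ 690 N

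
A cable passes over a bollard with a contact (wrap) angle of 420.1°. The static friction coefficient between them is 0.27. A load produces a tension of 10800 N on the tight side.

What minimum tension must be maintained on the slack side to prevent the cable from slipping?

Capstan equation at impending slip: T_tight/T_slack = e^{μβ}.
β = 420.1° = 7.332 rad; e^{μβ} = e^{0.27×7.332} = 7.24.
T_slack = T_tight / e^{μβ} = 10800 / 7.24 = 1490 N.

T_min ≈ 1490 N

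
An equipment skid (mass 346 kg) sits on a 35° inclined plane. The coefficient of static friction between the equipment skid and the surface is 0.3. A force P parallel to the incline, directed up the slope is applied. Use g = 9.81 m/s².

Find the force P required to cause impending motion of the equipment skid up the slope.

At impending motion up the slope, friction acts down-slope at its limit: f = μ_s N.
P is parallel to the surface, so N = m g cos θ = 2780 N.
Along the incline: P = m g sin θ + μ_s N = 1950 + 0.3×2780 = 2780 N.

P ≈ 2780 N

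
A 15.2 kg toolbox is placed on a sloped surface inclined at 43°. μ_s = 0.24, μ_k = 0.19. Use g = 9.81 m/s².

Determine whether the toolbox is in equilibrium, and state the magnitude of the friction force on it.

f ≈ 20.7 N

N = m g cos θ = 109 N.
Down-slope weight component: m g sin θ = 102 N.
μ_s N = 26.2 N.
102 > 26.2 N, so it slides; kinetic friction f = μ_k N = 0.19×109 = 20.7 N.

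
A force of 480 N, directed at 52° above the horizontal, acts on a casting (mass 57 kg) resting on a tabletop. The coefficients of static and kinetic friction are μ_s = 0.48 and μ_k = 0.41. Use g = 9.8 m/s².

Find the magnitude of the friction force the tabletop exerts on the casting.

f ≈ 73.9 N

The vertical component of P reduces the normal force: N = m g − P sin α = 558.6 − 378.2 = 180.4 N.
For equilibrium, f = P cos α = 480×cos 52° = 295.5 N.
μ_s N = 0.48 × 180.4 = 86.57 N.
The required friction exceeds μ_s N, so the casting moves and f = μ_k N = 73.9 N.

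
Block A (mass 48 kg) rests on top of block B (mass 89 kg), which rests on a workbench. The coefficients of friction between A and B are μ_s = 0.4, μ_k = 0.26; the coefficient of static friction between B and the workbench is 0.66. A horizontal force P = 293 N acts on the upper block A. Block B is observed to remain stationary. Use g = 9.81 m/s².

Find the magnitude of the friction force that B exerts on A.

Normal force at the A–B interface: N₁ = m_A g = 470.9 N.
Maximum static friction on A from B: μ_s N₁ = 0.4×470.9 = 188.4 N.
P = 293 N exceeds that limit, so A slips over B and the interface friction becomes kinetic: f₁ = μ_k N₁ = 0.26×470.9 = 122 N.
B experiences an equal 122 N forward from A (third law). B is in equilibrium, so the floor supplies f₂ = 122 N of static friction (limit μ_s(m_A+m_B)g = 887 N, not exceeded).

f ≈ 122 N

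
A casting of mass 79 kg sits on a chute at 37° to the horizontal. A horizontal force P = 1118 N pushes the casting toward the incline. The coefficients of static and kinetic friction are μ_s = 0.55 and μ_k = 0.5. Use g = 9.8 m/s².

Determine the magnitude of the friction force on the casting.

f ≈ 427 N (down the incline)

The horizontal push has a component P sin θ into the surface, so N = m g cos θ + P sin θ = 618.3 + 672.8 = 1291 N.
Parallel to the incline: P cos θ − m g sin θ = 892.9 − 465.9 = 426.9 N; the friction needed to balance this is 426.9 N acting down the slope.
Maximum static friction: μ_s N = 0.55 × 1291 = 710.1 N.
Since 426.9 N is within the 710.1 N limit, the casting stays put and friction is exactly 427 N.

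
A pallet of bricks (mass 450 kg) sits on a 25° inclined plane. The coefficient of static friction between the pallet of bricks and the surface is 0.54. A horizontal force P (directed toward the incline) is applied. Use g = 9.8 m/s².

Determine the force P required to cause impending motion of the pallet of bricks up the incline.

At impending motion up the slope, friction acts down-slope at its limit: f = μ_s N.
Perpendicular to the incline: N = m g cos θ + P sin θ.
Along the incline: P cos θ = m g sin θ + μ_s N = m g sin θ + μ_s (m g cos θ + P sin θ).
Solving, P (cos θ − μ_s sin θ) = m g (sin θ + μ_s cos θ), so P = 450×9.8×(sin 25° + 0.54 cos 25°)/(cos 25° − 0.54 sin 25°) = 4410×0.912/0.6781 = 5930 N.

P ≈ 5930 N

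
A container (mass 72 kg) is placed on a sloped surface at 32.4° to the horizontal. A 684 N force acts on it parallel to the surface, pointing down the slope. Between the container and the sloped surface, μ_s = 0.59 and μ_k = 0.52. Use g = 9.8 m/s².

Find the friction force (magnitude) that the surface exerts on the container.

f ≈ 310 N (up the incline)

The normal reaction is N = m g cos θ = 595.8 N.
For equilibrium along the incline the friction force must supply f = m g sin θ + P = 378.1 + 684 = 1062 N (positive meaning up-slope).
The static-friction ceiling is μ_s N = 0.59 × 595.8 = 351.5 N.
Since |1062| > 351.5 N, static friction cannot hold it; the container slides down the incline and kinetic friction applies: f = μ_k N = 0.52 × 595.8 = 310 N.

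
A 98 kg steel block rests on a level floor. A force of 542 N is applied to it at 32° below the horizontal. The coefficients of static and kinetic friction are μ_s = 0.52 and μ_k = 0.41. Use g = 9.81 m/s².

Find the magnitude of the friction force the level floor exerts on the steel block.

f ≈ 460 N

Vertical equilibrium gives N = m g + P sin α = 1249 N.
Horizontally, friction must balance P cos α = 459.6 N.
The static-friction limit is μ_s N = 649.3 N.
459.6 ≤ 649.3 N → static; friction equals the required 460 N.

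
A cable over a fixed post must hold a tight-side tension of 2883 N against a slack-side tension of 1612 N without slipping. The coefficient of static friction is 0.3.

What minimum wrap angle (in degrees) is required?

β_min ≈ 111°

T₂/T₁ = e^{μβ} → β = ln(T₂/T₁)/μ.
β = ln(2883/1612)/0.3 = 0.5814/0.3 = 1.938 rad.
In degrees: β = 1.938 × 180/π = 111°.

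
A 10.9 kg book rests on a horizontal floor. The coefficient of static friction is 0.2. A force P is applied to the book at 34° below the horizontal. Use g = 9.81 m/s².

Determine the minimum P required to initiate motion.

N = m g + P sin α (the push presses the book into the horizontal floor).
At impending slip, P cos α = μ_s N = μ_s (m g + P sin α).
Solving: P (cos α − μ_s sin α) = μ_s m g → P = 0.2×107/(cos 34° − 0.2 sin 34°) = 21.4/0.7172 = 29.8 N.

P ≈ 29.8 N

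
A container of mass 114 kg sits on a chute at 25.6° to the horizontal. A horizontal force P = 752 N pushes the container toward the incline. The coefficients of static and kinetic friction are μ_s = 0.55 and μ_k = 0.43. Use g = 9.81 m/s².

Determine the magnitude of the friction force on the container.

f ≈ 195 N (down the incline)

Resolve perpendicular to the incline: N = m g cos θ + P sin θ = 114×9.81×cos 25.6° + 752×sin 25.6° = 1333 N.
Parallel to the incline: P cos θ − m g sin θ = 678.2 − 483.2 = 195 N; the friction needed to balance this is 195 N acting down the slope.
Maximum static friction: μ_s N = 0.55 × 1333 = 733.4 N.
Since 195 N is within the 733.4 N limit, the container stays put and friction is exactly 195 N.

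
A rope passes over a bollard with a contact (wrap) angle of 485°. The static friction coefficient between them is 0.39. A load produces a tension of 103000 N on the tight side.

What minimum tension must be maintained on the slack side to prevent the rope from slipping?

Capstan equation at impending slip: T_tight/T_slack = e^{μβ}.
β = 485° = 8.465 rad; e^{μβ} = e^{0.39×8.465} = 27.15.
T_slack = T_tight / e^{μβ} = 103000 / 27.15 = 3790 N.

T_min ≈ 3790 N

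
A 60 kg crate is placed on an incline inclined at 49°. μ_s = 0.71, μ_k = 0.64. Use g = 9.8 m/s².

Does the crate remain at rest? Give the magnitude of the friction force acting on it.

N = m g cos θ = 386 N.
Down-slope weight component: m g sin θ = 444 N.
μ_s N = 274 N.
444 > 274 N, so it slides; kinetic friction f = μ_k N = 0.64×386 = 247 N.

f ≈ 247 N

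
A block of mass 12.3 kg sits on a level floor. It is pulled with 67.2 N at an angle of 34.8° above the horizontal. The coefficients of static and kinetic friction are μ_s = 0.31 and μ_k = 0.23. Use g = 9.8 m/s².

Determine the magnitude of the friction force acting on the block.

N = m g − P sin α = 120.5 − 67.2×sin 34.8° = 82.19 N.
For equilibrium, f = P cos α = 67.2×cos 34.8° = 55.18 N.
μ_s N = 0.31 × 82.19 = 25.48 N.
The required friction exceeds μ_s N, so the block moves and f = μ_k N = 18.9 N.

f ≈ 18.9 N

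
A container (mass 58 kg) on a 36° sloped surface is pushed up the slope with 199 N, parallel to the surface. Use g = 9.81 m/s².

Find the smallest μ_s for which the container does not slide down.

μ_s,min ≈ 0.294

N = m g cos θ = 460.3 N.
Friction must make up the shortfall along the incline: f = m g sin θ − P = 334.4 − 199 = 135.4 N.
At the threshold f = μ_s N, so μ_s,min = 135.4/460.3 = 0.294.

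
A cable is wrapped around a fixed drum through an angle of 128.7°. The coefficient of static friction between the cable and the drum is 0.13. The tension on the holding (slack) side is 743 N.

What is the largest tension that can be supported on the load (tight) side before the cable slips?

At impending slip the capstan equation gives T₂/T₁ = e^{μβ} with β in radians.
β = 128.7° × π/180 = 2.246 rad.
e^{μβ} = e^{0.13×2.246} = 1.339.
T₂ = T₁ · e^{μβ} = 743 × 1.339 = 995 N.

T_max ≈ 995 N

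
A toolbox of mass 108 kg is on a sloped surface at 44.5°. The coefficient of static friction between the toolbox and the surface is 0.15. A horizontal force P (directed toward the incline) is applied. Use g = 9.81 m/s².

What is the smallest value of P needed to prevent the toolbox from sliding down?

P_min ≈ 769 N

The toolbox tends to slide down (tan θ > μ_s), so at the point of impending slip friction acts up-slope at its limit: f = μ_s N.
Perpendicular to the incline: N = m g cos θ + P sin θ.
Along the incline: P cos θ + μ_s N = m g sin θ, i.e. P cos θ + μ_s (m g cos θ + P sin θ) = m g sin θ.
Solving, P (cos θ + μ_s sin θ) = m g (sin θ − μ_s cos θ), so P = 1060×0.5939/0.8184 = 769 N.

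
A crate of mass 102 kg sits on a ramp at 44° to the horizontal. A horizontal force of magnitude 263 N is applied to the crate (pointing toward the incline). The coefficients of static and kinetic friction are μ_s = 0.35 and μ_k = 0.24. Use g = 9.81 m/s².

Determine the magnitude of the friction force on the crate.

f ≈ 217 N (up the incline)

Normal direction: N = m g cos θ + P sin θ = 902.5 N.
Along the incline, the net driving force (taking up-slope positive) is P cos θ − m g sin θ = 189.2 − 695.1 = -505.9 N, so equilibrium requires friction f = 505.9 N (up-slope).
Maximum static friction: μ_s N = 0.35 × 902.5 = 315.9 N.
|f_req| = 505.9 > 315.9 N → the crate slides down the incline; f = μ_k N = 0.24 × 902.5 = 217 N.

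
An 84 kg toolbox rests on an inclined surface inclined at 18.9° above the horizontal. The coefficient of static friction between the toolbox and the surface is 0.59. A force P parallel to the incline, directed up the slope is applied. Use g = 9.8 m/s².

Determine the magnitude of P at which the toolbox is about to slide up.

P ≈ 726 N

At impending motion up the slope, friction acts down-slope at its limit: f = μ_s N.
P is parallel to the surface, so N = m g cos θ = 779 N.
Along the incline: P = m g sin θ + μ_s N = 267 + 0.59×779 = 726 N.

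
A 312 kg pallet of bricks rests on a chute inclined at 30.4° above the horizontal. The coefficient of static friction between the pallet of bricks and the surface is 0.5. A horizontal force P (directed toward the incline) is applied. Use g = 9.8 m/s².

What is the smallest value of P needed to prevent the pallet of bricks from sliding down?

P_min ≈ 205 N

The pallet of bricks tends to slide down (tan θ > μ_s), so at the point of impending slip friction acts up-slope at its limit: f = μ_s N.
Perpendicular to the incline: N = m g cos θ + P sin θ.
Along the incline: P cos θ + μ_s N = m g sin θ, i.e. P cos θ + μ_s (m g cos θ + P sin θ) = m g sin θ.
Solving, P (cos θ + μ_s sin θ) = m g (sin θ − μ_s cos θ), so P = 3060×0.07478/1.116 = 205 N.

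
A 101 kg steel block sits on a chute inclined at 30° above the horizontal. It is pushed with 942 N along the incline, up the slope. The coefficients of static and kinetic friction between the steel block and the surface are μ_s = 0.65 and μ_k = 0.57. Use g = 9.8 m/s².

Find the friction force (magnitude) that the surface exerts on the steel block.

f ≈ 447 N (down the incline)

Normal force: N = m g cos θ = 101 × 9.8 × cos 30° = 857.2 N.
For equilibrium along the incline the friction force must supply f = m g sin θ − P = 494.9 − 942 = -447.1 N (positive meaning up-slope).
The static-friction ceiling is μ_s N = 0.65 × 857.2 = 557.2 N.
Since |-447.1| ≤ 557.2 N, the steel block remains in static equilibrium and friction takes exactly the required value.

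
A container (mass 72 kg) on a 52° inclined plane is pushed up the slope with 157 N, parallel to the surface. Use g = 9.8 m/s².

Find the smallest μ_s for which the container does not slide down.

μ_s,min ≈ 0.919

N = m g cos θ = 434.4 N.
Friction must make up the shortfall along the incline: f = m g sin θ − P = 556 − 157 = 399 N.
At the threshold f = μ_s N, so μ_s,min = 399/434.4 = 0.919.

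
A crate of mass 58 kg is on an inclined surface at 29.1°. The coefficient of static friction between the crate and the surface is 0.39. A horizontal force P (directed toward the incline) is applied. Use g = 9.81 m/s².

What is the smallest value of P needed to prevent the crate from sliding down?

The crate tends to slide down (tan θ > μ_s), so at the point of impending slip friction acts up-slope at its limit: f = μ_s N.
Perpendicular to the incline: N = m g cos θ + P sin θ.
Along the incline: P cos θ + μ_s N = m g sin θ, i.e. P cos θ + μ_s (m g cos θ + P sin θ) = m g sin θ.
Solving, P (cos θ + μ_s sin θ) = m g (sin θ − μ_s cos θ), so P = 569×0.1456/1.063 = 77.9 N.

P_min ≈ 77.9 N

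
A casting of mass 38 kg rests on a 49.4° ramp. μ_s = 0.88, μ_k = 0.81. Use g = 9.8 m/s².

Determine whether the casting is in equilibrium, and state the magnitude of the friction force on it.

f ≈ 196 N

N = m g cos θ = 242 N.
Down-slope weight component: m g sin θ = 283 N.
μ_s N = 213 N.
283 > 213 N, so it slides; kinetic friction f = μ_k N = 0.81×242 = 196 N.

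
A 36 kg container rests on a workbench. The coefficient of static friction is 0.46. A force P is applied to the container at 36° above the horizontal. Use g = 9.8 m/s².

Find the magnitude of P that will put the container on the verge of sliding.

N = m g − P sin α (the pull lifts the container).
At impending slip, P cos α = μ_s N = μ_s (m g − P sin α).
Solving: P (cos α + μ_s sin α) = μ_s m g → P = 0.46×353/(cos 36° + 0.46 sin 36°) = 162/1.079 = 150 N.

P ≈ 150 N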